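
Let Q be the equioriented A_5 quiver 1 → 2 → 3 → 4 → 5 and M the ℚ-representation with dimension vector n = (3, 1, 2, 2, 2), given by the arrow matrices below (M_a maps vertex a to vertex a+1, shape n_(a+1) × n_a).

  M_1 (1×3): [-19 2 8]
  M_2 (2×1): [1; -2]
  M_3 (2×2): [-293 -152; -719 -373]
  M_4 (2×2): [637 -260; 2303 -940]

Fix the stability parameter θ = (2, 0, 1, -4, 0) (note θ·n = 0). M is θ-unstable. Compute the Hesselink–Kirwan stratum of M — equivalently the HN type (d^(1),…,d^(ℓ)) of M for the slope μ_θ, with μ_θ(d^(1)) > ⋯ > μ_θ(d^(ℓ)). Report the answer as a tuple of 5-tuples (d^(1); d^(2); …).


Interval decomposition of M: I[1,1]^2, I[1,5], I[3,4], I[5,5].
HN type (ℓ=4): μ^(1)=2; μ^(2)=0; μ^(3)=-1/4; μ^(4)=-3/2

((2, 0, 0, 0, 0); (0, 0, 0, 0, 2); (1, 1, 1, 1, 0); (0, 0, 1, 1, 0))


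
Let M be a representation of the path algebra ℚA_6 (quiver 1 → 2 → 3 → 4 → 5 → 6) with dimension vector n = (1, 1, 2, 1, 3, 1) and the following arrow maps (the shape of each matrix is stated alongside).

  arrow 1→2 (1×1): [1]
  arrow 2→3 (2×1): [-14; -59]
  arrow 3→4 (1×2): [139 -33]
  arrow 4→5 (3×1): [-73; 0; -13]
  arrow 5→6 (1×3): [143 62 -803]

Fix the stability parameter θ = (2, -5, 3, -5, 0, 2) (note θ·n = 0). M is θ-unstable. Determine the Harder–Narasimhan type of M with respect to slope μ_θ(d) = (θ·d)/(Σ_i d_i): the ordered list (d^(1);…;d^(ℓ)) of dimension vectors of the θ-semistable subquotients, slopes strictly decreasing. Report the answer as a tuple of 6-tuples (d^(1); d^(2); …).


Interval decomposition of M: I[1,5], I[3,3], I[5,5], I[5,6].
HN type (ℓ=5): μ^(1)=3; μ^(2)=2; μ^(3)=0; μ^(4)=-1; μ^(5)=-3/2

((0, 0, 1, 0, 0, 0); (0, 0, 0, 0, 0, 1); (0, 0, 0, 0, 3, 0); (0, 0, 1, 1, 0, 0); (1, 1, 0, 0, 0, 0))


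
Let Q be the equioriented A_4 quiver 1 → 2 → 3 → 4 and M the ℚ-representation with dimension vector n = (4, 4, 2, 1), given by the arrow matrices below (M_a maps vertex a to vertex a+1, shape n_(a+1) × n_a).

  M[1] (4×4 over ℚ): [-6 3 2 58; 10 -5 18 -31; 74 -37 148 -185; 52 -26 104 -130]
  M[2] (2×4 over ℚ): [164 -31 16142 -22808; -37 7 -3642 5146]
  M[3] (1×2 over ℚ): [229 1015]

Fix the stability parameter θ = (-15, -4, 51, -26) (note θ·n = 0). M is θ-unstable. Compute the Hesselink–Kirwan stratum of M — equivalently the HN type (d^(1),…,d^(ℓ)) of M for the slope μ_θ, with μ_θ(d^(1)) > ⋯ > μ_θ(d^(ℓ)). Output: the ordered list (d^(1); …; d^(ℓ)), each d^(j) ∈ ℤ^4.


Via rank(M_{q-1}∘⋯∘M_p): M ≅ I[1,1], I[1,2], I[1,3], I[1,4], I[2,2].
μ_θ-semistable layers: μ^(1)=51; μ^(2)=25/2; μ^(3)=-4; μ^(4)=-15

((0, 0, 1, 0); (0, 0, 1, 1); (0, 4, 0, 0); (4, 0, 0, 0))


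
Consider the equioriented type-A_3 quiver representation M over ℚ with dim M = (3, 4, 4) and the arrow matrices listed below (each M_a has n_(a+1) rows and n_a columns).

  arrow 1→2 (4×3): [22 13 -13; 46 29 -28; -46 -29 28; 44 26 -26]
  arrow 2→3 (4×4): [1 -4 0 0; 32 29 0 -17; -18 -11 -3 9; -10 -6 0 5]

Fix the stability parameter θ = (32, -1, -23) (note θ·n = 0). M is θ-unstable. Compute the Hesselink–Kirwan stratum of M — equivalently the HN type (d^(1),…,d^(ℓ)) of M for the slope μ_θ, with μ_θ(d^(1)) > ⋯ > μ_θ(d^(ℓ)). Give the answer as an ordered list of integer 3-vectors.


Barcode: M ≅ I[1,1], I[1,3]^2, I[2,3]^2. HN layers by μ_θ (3 steps, strictly decreasing):
  μ^(1)=32; μ^(2)=8/3; μ^(3)=-12

((1, 0, 0); (2, 2, 2); (0, 2, 2))


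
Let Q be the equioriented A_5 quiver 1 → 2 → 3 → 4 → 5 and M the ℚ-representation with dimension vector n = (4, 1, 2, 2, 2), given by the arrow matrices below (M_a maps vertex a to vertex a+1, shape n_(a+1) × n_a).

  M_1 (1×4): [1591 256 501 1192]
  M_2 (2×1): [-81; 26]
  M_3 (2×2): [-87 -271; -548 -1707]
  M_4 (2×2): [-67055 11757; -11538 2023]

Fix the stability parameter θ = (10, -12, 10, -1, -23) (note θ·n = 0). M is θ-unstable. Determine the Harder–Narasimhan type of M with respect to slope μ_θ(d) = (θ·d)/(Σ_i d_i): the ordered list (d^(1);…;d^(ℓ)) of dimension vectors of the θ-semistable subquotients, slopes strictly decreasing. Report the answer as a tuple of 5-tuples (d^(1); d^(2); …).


Barcode: M ≅ I[1,1]^3, I[1,5], I[3,5]. HN layers by μ_θ (3 steps, strictly decreasing):
  μ^(1)=10; μ^(2)=-16/5; μ^(3)=-14/3

((3, 0, 0, 0, 0); (1, 1, 1, 1, 1); (0, 0, 1, 1, 1))


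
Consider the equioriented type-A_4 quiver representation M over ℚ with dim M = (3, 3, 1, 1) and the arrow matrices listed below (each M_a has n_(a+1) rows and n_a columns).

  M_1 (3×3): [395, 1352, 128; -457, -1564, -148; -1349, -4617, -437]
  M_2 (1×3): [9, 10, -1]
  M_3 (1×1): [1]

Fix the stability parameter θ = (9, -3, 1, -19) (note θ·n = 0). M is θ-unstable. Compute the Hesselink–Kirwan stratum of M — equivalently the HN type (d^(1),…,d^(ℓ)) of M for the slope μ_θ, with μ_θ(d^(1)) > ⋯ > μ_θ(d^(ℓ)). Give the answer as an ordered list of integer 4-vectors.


Barcode: M ≅ I[1,1], I[1,2], I[1,4], I[2,2]. HN layers by μ_θ (3 steps, strictly decreasing):
  μ^(1)=9; μ^(2)=3; μ^(3)=-3

((1, 0, 0, 0); (1, 1, 0, 0); (1, 2, 1, 1))


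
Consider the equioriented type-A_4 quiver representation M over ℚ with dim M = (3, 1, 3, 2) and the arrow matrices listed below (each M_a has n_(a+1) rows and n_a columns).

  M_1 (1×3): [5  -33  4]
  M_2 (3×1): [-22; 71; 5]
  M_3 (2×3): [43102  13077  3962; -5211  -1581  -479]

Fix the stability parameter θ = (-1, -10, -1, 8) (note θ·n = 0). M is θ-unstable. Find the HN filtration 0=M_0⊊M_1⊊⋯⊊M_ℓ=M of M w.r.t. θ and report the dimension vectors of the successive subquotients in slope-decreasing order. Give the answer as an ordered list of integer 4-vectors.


Barcode: M ≅ I[1,1]^2, I[1,4], I[3,3], I[3,4]. HN layers by μ_θ (3 steps, strictly decreasing):
  μ^(1)=8; μ^(2)=-1; μ^(3)=-11/2

((0, 0, 0, 2); (2, 0, 3, 0); (1, 1, 0, 0))


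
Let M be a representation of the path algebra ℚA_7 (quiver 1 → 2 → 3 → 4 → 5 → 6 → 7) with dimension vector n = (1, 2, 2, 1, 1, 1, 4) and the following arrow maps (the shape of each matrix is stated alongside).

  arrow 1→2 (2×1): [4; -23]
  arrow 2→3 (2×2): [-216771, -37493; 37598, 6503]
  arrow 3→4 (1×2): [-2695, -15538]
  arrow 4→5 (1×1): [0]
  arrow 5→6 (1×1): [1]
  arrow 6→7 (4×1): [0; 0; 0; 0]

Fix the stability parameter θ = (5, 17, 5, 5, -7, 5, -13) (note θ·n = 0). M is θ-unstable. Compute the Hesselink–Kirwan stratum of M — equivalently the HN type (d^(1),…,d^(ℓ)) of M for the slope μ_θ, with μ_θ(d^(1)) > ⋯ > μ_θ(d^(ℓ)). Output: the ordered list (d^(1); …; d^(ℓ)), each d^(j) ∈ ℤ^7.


Interval decomposition of M: I[1,4], I[2,3], I[5,6], I[7,7]^4.
HN type (ℓ=5): μ^(1)=11; μ^(2)=9; μ^(3)=5; μ^(4)=-7; μ^(5)=-13

((0, 1, 1, 0, 0, 0, 0); (0, 1, 1, 1, 0, 0, 0); (1, 0, 0, 0, 0, 1, 0); (0, 0, 0, 0, 1, 0, 0); (0, 0, 0, 0, 0, 0, 4))


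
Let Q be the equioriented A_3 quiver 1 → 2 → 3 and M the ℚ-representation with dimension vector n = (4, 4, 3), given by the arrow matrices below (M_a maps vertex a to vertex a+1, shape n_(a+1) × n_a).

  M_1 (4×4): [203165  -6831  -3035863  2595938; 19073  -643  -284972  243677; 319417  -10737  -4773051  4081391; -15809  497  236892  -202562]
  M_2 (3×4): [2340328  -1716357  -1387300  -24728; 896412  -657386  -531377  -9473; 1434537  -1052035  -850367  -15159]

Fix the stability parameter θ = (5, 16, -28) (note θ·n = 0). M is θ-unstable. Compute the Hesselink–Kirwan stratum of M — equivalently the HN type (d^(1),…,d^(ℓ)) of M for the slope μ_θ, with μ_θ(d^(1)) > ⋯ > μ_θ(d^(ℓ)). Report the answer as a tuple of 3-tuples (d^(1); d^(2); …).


Via rank(M_{q-1}∘⋯∘M_p): M ≅ I[1,1], I[1,2], I[1,3]^2, I[2,3].
μ_θ-semistable layers: μ^(1)=16; μ^(2)=5; μ^(3)=-7/3; μ^(4)=-6

((0, 1, 0); (2, 0, 0); (2, 2, 2); (0, 1, 1))


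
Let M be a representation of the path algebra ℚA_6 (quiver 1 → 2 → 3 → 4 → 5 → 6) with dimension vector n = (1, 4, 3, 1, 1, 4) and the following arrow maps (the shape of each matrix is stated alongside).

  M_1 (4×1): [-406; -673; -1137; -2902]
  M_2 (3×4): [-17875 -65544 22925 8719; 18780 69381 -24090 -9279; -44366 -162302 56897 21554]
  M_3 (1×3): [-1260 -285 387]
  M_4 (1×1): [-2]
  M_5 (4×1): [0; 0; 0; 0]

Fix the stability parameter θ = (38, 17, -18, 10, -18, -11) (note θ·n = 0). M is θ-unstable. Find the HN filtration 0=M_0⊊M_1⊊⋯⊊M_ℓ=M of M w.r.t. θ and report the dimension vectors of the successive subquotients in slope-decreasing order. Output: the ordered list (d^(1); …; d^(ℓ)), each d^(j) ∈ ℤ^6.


Interval decomposition of M: I[1,3], I[2,2], I[2,3], I[2,5], I[6,6]^4.
HN type (ℓ=5): μ^(1)=17; μ^(2)=37/3; μ^(3)=-1/2; μ^(4)=-9/4; μ^(5)=-11

((0, 1, 0, 0, 0, 0); (1, 1, 1, 0, 0, 0); (0, 1, 1, 0, 0, 0); (0, 1, 1, 1, 1, 0); (0, 0, 0, 0, 0, 4))


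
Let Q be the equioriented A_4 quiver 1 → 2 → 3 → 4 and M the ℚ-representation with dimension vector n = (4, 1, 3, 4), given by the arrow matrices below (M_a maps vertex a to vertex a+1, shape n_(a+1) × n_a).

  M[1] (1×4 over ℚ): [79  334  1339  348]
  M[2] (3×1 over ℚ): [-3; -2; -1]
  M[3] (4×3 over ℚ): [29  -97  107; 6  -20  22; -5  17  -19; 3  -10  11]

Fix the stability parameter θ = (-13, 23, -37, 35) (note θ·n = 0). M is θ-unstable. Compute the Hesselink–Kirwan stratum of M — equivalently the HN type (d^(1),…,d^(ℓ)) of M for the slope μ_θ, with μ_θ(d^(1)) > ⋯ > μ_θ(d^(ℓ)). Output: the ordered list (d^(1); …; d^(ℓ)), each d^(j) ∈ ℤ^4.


Barcode: M ≅ I[1,1]^3, I[1,3], I[3,4]^2, I[4,4]^2. HN layers by μ_θ (4 steps, strictly decreasing):
  μ^(1)=35; μ^(2)=-7; μ^(3)=-13; μ^(4)=-37

((0, 0, 0, 4); (0, 1, 1, 0); (4, 0, 0, 0); (0, 0, 2, 0))


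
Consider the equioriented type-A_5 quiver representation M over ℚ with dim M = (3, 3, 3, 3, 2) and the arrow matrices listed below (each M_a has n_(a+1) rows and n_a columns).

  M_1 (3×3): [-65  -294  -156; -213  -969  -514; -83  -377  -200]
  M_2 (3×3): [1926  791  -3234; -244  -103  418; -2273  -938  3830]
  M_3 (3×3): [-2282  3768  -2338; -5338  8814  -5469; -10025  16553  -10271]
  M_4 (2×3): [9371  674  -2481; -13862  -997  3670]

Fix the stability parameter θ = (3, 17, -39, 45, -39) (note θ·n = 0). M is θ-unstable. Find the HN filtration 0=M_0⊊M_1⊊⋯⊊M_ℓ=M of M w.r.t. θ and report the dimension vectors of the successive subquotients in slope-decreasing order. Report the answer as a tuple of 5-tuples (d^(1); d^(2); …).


Barcode: M ≅ I[1,4], I[1,5]^2. HN layers by μ_θ (3 steps, strictly decreasing):
  μ^(1)=45; μ^(2)=3; μ^(3)=-19/3

((0, 0, 0, 1, 0); (0, 0, 0, 2, 2); (3, 3, 3, 0, 0))


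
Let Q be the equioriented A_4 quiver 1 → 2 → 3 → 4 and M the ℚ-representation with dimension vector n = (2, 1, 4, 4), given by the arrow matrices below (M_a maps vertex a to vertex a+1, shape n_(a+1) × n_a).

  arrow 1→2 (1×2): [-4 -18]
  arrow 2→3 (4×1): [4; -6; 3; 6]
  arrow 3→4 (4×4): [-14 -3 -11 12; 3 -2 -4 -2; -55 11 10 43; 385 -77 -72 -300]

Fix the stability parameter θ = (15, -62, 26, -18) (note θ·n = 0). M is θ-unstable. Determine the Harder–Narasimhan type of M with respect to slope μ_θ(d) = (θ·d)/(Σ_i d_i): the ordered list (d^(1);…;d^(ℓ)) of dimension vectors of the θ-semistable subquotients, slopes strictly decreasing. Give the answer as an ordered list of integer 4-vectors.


Interval decomposition of M: I[1,1], I[1,4], I[3,4]^3.
HN type (ℓ=3): μ^(1)=15; μ^(2)=4; μ^(3)=-47/2

((1, 0, 0, 0); (0, 0, 4, 4); (1, 1, 0, 0))


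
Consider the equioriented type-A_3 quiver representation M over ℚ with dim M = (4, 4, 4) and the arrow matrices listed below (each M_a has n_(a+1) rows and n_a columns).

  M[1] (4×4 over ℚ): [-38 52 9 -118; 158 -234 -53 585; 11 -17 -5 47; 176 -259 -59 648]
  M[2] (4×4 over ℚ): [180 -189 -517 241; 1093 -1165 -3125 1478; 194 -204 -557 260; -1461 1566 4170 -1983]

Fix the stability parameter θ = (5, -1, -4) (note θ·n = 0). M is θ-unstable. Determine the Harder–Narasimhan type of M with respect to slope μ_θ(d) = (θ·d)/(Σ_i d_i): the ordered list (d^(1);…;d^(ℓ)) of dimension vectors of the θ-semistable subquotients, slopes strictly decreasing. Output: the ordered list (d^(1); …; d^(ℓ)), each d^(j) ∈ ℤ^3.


Barcode: M ≅ I[1,2], I[1,3]^3, I[3,3]. HN layers by μ_θ (3 steps, strictly decreasing):
  μ^(1)=2; μ^(2)=0; μ^(3)=-4

((1, 1, 0); (3, 3, 3); (0, 0, 1))


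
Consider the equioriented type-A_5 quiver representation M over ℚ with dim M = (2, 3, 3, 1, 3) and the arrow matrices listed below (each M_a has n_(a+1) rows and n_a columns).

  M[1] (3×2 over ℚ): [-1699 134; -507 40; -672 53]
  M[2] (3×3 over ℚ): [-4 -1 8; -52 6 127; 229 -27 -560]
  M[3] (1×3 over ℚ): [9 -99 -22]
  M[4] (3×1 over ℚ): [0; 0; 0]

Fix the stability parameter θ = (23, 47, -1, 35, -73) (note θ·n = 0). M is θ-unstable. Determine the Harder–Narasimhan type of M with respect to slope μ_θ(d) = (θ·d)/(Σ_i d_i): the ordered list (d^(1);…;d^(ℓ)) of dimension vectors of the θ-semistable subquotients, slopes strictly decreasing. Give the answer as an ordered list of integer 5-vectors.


Interval decomposition of M: I[1,3], I[1,4], I[2,3], I[5,5]^3.
HN type (ℓ=3): μ^(1)=35; μ^(2)=23; μ^(3)=-73

((0, 0, 0, 1, 0); (2, 3, 3, 0, 0); (0, 0, 0, 0, 3))


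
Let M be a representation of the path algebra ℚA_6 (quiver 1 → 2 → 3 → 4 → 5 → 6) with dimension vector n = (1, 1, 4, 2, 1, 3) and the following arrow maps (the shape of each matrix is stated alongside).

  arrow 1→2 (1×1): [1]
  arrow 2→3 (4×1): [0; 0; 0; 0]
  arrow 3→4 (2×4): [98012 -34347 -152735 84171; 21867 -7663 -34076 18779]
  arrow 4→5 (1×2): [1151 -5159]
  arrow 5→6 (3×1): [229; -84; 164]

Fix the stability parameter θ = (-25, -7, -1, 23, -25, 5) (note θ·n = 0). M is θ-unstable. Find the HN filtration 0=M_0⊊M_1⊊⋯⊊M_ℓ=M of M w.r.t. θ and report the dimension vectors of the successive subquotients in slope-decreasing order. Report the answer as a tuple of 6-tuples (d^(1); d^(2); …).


Barcode: M ≅ I[1,2], I[3,3]^2, I[3,4], I[3,6], I[6,6]^2. HN layers by μ_θ (5 steps, strictly decreasing):
  μ^(1)=23; μ^(2)=5; μ^(3)=-1; μ^(4)=-7; μ^(5)=-25

((0, 0, 0, 1, 0, 0); (0, 0, 0, 0, 0, 3); (0, 0, 4, 1, 1, 0); (0, 1, 0, 0, 0, 0); (1, 0, 0, 0, 0, 0))


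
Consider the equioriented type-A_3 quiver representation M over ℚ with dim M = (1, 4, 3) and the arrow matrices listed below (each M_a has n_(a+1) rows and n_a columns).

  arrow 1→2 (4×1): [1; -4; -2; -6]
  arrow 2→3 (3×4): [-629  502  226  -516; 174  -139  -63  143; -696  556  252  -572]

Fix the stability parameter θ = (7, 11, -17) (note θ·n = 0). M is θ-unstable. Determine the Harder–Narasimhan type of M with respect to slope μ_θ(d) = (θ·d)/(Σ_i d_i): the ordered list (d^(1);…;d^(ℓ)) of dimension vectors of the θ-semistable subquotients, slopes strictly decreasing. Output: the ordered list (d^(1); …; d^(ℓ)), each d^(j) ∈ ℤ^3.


Via rank(M_{q-1}∘⋯∘M_p): M ≅ I[1,3], I[2,2]^2, I[2,3], I[3,3].
μ_θ-semistable layers: μ^(1)=11; μ^(2)=1/3; μ^(3)=-3; μ^(4)=-17

((0, 2, 0); (1, 1, 1); (0, 1, 1); (0, 0, 1))


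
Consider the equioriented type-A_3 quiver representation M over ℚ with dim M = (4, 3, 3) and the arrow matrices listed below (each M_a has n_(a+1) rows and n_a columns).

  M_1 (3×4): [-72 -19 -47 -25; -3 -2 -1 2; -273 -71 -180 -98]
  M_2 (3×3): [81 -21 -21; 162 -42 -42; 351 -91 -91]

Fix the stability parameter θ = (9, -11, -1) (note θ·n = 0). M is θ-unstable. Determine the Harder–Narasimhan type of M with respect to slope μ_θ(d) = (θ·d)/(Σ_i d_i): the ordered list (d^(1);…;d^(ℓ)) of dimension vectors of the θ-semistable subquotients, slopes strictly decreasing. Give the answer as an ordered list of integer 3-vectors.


Via rank(M_{q-1}∘⋯∘M_p): M ≅ I[1,1], I[1,2]^2, I[1,3], I[3,3]^2.
μ_θ-semistable layers: μ^(1)=9; μ^(2)=-1

((1, 0, 0); (3, 3, 3))


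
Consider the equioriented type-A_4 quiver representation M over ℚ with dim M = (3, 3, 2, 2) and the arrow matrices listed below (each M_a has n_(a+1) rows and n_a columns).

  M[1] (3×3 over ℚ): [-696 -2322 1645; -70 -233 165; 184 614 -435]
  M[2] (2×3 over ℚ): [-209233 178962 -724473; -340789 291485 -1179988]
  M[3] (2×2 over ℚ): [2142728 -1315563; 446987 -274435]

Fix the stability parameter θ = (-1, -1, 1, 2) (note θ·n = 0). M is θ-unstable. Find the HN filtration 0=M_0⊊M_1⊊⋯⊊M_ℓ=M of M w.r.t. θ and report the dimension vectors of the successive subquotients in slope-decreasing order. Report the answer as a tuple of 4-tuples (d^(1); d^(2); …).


Barcode: M ≅ I[1,1], I[1,2], I[1,4], I[2,4]. HN layers by μ_θ (3 steps, strictly decreasing):
  μ^(1)=2; μ^(2)=1; μ^(3)=-1

((0, 0, 0, 2); (0, 0, 2, 0); (3, 3, 0, 0))


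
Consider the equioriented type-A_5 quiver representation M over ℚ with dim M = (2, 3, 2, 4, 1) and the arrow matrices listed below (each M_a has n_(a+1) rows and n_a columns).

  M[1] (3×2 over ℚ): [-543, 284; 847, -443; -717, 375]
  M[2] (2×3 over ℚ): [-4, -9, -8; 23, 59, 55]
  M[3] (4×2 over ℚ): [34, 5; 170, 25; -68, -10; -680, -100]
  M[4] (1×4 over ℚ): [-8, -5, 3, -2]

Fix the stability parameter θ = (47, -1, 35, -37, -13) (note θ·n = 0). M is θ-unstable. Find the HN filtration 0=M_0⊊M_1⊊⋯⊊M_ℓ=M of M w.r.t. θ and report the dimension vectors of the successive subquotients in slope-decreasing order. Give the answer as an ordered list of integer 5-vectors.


Interval decomposition of M: I[1,3], I[1,5], I[2,2], I[4,4]^3.
HN type (ℓ=5): μ^(1)=35; μ^(2)=23; μ^(3)=31/5; μ^(4)=-1; μ^(5)=-37

((0, 0, 1, 0, 0); (1, 1, 0, 0, 0); (1, 1, 1, 1, 1); (0, 1, 0, 0, 0); (0, 0, 0, 3, 0))


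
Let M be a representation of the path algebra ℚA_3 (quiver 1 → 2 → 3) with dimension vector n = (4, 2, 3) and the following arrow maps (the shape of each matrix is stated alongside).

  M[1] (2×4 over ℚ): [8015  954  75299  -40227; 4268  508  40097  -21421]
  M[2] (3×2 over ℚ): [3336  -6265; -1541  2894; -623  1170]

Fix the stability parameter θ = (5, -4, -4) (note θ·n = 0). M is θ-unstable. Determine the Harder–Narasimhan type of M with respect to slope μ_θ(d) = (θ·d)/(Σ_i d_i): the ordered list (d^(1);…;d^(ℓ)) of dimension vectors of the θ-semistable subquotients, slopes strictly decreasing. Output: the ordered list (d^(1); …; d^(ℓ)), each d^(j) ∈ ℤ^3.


Barcode: M ≅ I[1,1]^2, I[1,3]^2, I[3,3]. HN layers by μ_θ (3 steps, strictly decreasing):
  μ^(1)=5; μ^(2)=-1; μ^(3)=-4

((2, 0, 0); (2, 2, 2); (0, 0, 1))


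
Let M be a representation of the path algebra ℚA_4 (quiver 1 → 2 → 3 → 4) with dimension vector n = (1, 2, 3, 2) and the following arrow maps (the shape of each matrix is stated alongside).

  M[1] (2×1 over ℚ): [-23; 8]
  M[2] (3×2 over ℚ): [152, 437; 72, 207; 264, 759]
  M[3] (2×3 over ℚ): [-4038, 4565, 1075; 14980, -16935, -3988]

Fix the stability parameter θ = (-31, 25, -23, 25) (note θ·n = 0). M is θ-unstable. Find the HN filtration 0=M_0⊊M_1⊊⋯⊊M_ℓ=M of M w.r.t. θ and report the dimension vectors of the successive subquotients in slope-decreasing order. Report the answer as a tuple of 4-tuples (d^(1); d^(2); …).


Via rank(M_{q-1}∘⋯∘M_p): M ≅ I[1,2], I[2,4], I[3,3], I[3,4].
μ_θ-semistable layers: μ^(1)=25; μ^(2)=1; μ^(3)=-23; μ^(4)=-31

((0, 1, 0, 2); (0, 1, 1, 0); (0, 0, 2, 0); (1, 0, 0, 0))


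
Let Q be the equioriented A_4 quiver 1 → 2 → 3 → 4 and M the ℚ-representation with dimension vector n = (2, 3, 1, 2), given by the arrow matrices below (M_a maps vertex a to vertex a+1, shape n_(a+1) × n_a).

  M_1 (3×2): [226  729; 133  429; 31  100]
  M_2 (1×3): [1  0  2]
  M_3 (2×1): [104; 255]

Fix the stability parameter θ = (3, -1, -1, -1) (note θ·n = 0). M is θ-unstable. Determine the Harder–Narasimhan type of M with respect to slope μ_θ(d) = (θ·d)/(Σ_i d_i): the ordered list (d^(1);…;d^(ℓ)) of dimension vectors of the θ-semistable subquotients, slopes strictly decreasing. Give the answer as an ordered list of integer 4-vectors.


Interval decomposition of M: I[1,2], I[1,4], I[2,2], I[4,4].
HN type (ℓ=3): μ^(1)=1; μ^(2)=0; μ^(3)=-1

((1, 1, 0, 0); (1, 1, 1, 1); (0, 1, 0, 1))


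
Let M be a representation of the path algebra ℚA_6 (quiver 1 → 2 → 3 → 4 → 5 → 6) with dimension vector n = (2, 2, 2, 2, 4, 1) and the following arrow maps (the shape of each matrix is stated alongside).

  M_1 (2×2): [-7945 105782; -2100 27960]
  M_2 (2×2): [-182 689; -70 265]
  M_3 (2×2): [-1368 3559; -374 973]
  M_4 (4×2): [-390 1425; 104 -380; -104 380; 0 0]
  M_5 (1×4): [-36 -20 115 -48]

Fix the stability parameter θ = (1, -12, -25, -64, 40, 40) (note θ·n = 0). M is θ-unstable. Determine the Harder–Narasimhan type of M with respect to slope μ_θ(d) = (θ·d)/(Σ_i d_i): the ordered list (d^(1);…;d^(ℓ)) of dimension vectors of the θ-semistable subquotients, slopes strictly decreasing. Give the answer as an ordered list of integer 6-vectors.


Barcode: M ≅ I[1,1], I[1,5], I[2,2], I[3,4], I[5,5]^2, I[5,6]. HN layers by μ_θ (5 steps, strictly decreasing):
  μ^(1)=40; μ^(2)=1; μ^(3)=-12; μ^(4)=-25; μ^(5)=-89/2

((0, 0, 0, 0, 4, 1); (1, 0, 0, 0, 0, 0); (0, 1, 0, 0, 0, 0); (1, 1, 1, 1, 0, 0); (0, 0, 1, 1, 0, 0))


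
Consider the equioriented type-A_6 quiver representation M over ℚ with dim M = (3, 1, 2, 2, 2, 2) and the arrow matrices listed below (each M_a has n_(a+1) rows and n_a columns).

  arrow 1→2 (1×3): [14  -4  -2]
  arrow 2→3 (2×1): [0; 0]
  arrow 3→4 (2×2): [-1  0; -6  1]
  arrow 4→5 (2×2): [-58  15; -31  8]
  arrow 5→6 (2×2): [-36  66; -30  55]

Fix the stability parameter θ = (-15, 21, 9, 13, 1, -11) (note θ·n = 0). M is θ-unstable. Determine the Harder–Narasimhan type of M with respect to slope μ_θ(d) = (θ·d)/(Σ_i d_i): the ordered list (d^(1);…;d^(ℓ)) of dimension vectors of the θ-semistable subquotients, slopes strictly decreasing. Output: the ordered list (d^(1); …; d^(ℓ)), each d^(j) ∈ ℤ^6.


Interval decomposition of M: I[1,1]^2, I[1,2], I[3,5], I[3,6], I[6,6].
HN type (ℓ=5): μ^(1)=21; μ^(2)=23/3; μ^(3)=3; μ^(4)=-11; μ^(5)=-15

((0, 1, 0, 0, 0, 0); (0, 0, 1, 1, 1, 0); (0, 0, 1, 1, 1, 1); (0, 0, 0, 0, 0, 1); (3, 0, 0, 0, 0, 0))


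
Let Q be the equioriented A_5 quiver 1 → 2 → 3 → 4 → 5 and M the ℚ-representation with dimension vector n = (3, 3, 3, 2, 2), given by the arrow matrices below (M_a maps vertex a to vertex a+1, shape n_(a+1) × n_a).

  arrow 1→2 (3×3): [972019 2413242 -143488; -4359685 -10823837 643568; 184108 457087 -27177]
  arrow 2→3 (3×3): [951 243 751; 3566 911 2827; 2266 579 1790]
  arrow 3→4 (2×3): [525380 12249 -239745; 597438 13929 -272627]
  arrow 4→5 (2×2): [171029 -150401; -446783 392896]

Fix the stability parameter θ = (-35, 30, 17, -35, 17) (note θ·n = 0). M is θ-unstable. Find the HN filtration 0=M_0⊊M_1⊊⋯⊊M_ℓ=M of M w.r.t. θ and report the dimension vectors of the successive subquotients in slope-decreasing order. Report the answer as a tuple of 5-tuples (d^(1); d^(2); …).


Via rank(M_{q-1}∘⋯∘M_p): M ≅ I[1,3], I[1,5]^2.
μ_θ-semistable layers: μ^(1)=47/2; μ^(2)=17; μ^(3)=4; μ^(4)=-35

((0, 1, 1, 0, 0); (0, 0, 0, 0, 2); (0, 2, 2, 2, 0); (3, 0, 0, 0, 0))


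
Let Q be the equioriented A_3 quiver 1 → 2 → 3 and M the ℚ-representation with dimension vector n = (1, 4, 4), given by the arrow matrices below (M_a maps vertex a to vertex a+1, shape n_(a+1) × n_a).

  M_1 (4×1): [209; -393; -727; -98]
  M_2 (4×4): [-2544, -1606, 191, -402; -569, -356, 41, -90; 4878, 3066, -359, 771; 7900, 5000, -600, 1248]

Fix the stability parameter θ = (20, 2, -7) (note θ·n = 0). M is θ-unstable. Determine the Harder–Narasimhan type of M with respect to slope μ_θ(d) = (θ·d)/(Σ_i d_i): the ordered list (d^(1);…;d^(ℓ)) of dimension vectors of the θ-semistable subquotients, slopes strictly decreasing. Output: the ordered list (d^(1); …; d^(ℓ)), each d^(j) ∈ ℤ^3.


Interval decomposition of M: I[1,3], I[2,2], I[2,3]^2, I[3,3].
HN type (ℓ=4): μ^(1)=5; μ^(2)=2; μ^(3)=-5/2; μ^(4)=-7

((1, 1, 1); (0, 1, 0); (0, 2, 2); (0, 0, 1))


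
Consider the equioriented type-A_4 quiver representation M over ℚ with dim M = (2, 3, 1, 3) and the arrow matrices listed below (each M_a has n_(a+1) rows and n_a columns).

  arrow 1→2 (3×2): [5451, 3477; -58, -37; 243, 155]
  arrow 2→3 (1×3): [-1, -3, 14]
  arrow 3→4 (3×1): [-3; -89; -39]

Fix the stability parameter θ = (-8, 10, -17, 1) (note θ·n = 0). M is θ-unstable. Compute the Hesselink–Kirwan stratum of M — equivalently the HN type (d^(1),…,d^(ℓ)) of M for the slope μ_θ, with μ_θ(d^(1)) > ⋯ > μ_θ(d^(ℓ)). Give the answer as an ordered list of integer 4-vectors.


Via rank(M_{q-1}∘⋯∘M_p): M ≅ I[1,2], I[1,4], I[2,2], I[4,4]^2.
μ_θ-semistable layers: μ^(1)=10; μ^(2)=1; μ^(3)=-7/2; μ^(4)=-8

((0, 2, 0, 0); (0, 0, 0, 3); (0, 1, 1, 0); (2, 0, 0, 0))


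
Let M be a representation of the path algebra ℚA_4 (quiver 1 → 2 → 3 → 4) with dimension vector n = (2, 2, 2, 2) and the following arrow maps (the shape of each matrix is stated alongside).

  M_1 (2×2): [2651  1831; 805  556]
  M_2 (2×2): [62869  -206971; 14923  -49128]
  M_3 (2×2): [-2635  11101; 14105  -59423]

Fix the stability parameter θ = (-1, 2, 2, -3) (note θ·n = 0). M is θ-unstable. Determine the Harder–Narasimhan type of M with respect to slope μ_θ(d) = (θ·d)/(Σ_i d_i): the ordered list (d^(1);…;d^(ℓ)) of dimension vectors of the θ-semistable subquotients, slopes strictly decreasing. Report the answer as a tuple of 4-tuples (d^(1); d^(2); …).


Via rank(M_{q-1}∘⋯∘M_p): M ≅ I[1,3], I[1,4], I[4,4].
μ_θ-semistable layers: μ^(1)=2; μ^(2)=1/3; μ^(3)=-1; μ^(4)=-3

((0, 1, 1, 0); (0, 1, 1, 1); (2, 0, 0, 0); (0, 0, 0, 1))


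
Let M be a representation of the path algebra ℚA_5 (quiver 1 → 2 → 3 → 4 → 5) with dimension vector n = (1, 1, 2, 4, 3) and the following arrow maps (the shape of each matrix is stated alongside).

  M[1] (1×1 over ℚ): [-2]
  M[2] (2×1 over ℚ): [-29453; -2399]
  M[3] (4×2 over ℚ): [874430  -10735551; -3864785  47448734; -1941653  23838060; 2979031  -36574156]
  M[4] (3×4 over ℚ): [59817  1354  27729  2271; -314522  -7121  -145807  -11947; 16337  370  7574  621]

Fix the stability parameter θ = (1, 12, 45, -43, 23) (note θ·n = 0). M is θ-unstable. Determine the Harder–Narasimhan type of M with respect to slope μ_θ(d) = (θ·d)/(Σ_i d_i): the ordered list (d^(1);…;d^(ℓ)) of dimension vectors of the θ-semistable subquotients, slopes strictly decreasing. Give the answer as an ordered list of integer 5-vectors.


Barcode: M ≅ I[1,5], I[3,5], I[4,4], I[4,5]. HN layers by μ_θ (4 steps, strictly decreasing):
  μ^(1)=23; μ^(2)=14/3; μ^(3)=1; μ^(4)=-43

((0, 0, 0, 0, 3); (0, 1, 1, 1, 0); (1, 0, 1, 1, 0); (0, 0, 0, 2, 0))


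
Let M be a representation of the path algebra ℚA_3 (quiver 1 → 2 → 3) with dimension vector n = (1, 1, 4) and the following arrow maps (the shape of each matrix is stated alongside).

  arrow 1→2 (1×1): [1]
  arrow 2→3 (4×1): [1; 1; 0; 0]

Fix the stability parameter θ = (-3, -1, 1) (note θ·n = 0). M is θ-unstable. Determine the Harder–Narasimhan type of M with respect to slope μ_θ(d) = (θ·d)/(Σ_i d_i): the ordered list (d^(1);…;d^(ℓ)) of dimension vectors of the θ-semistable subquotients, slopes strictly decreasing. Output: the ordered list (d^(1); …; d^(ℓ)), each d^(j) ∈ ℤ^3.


Via rank(M_{q-1}∘⋯∘M_p): M ≅ I[1,3], I[3,3]^3.
μ_θ-semistable layers: μ^(1)=1; μ^(2)=-1; μ^(3)=-3

((0, 0, 4); (0, 1, 0); (1, 0, 0))


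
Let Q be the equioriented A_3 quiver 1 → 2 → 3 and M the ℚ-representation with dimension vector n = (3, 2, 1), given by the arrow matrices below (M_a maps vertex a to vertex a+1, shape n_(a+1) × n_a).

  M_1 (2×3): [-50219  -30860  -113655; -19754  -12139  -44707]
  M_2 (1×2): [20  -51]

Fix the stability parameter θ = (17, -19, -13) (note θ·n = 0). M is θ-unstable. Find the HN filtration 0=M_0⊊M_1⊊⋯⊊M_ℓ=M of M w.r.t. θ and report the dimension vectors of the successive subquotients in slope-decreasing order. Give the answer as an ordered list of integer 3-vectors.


Via rank(M_{q-1}∘⋯∘M_p): M ≅ I[1,1], I[1,2], I[1,3].
μ_θ-semistable layers: μ^(1)=17; μ^(2)=-1; μ^(3)=-5

((1, 0, 0); (1, 1, 0); (1, 1, 1))


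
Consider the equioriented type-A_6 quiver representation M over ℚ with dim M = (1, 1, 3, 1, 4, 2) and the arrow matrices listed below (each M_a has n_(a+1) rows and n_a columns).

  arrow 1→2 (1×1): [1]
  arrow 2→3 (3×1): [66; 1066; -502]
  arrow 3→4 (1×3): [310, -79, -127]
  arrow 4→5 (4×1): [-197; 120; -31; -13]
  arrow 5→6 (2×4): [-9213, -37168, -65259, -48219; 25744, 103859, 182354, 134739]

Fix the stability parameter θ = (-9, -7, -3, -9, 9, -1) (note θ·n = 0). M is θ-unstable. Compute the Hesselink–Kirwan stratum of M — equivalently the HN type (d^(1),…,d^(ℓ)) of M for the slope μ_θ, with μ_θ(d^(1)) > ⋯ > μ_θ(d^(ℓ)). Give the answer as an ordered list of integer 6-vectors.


Interval decomposition of M: I[1,3], I[3,3], I[3,6], I[5,5]^2, I[5,6].
HN type (ℓ=6): μ^(1)=9; μ^(2)=4; μ^(3)=-3; μ^(4)=-6; μ^(5)=-7; μ^(6)=-9

((0, 0, 0, 0, 2, 0); (0, 0, 0, 0, 2, 2); (0, 0, 2, 0, 0, 0); (0, 0, 1, 1, 0, 0); (0, 1, 0, 0, 0, 0); (1, 0, 0, 0, 0, 0))


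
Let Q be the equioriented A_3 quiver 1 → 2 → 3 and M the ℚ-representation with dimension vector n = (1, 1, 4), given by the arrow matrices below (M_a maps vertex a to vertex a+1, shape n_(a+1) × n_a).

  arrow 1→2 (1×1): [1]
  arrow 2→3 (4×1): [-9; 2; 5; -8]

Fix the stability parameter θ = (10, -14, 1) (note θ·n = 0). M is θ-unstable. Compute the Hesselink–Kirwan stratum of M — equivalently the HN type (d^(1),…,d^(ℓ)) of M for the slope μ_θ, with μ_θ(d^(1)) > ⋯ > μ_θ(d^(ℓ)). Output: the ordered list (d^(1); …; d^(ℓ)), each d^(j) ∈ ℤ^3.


Via rank(M_{q-1}∘⋯∘M_p): M ≅ I[1,3], I[3,3]^3.
μ_θ-semistable layers: μ^(1)=1; μ^(2)=-2

((0, 0, 4); (1, 1, 0))


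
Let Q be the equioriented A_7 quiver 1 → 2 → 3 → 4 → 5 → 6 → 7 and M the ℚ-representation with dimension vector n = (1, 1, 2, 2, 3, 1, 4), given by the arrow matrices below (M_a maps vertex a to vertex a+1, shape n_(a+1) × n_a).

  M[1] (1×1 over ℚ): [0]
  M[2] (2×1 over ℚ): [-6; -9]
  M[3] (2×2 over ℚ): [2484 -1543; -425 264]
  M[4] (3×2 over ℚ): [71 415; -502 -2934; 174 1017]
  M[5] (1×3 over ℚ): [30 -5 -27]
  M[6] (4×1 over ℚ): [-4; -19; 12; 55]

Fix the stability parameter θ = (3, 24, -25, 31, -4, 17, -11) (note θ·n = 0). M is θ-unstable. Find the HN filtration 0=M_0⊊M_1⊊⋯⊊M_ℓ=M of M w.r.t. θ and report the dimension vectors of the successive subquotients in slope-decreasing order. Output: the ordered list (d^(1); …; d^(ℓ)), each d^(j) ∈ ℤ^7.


Via rank(M_{q-1}∘⋯∘M_p): M ≅ I[1,1], I[2,5], I[3,7], I[5,5], I[7,7]^3.
μ_θ-semistable layers: μ^(1)=27/2; μ^(2)=33/4; μ^(3)=3; μ^(4)=-1/2; μ^(5)=-4; μ^(6)=-11; μ^(7)=-25

((0, 0, 0, 1, 1, 0, 0); (0, 0, 0, 1, 1, 1, 1); (1, 0, 0, 0, 0, 0, 0); (0, 1, 1, 0, 0, 0, 0); (0, 0, 0, 0, 1, 0, 0); (0, 0, 0, 0, 0, 0, 3); (0, 0, 1, 0, 0, 0, 0))


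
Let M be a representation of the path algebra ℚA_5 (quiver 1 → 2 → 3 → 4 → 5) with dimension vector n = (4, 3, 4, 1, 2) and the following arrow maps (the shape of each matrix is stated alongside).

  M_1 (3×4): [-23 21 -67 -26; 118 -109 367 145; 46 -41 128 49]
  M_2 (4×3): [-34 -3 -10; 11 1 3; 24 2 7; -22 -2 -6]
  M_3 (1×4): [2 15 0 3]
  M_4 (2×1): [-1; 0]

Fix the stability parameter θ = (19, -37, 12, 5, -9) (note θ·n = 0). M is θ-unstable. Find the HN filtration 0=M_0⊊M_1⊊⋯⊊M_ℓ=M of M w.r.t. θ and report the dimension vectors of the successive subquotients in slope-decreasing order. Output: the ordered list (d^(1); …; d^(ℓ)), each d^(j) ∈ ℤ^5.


Via rank(M_{q-1}∘⋯∘M_p): M ≅ I[1,1], I[1,3]^2, I[1,5], I[3,3], I[5,5].
μ_θ-semistable layers: μ^(1)=19; μ^(2)=12; μ^(3)=8/3; μ^(4)=-9

((1, 0, 0, 0, 0); (0, 0, 3, 0, 0); (0, 0, 1, 1, 1); (3, 3, 0, 0, 1))


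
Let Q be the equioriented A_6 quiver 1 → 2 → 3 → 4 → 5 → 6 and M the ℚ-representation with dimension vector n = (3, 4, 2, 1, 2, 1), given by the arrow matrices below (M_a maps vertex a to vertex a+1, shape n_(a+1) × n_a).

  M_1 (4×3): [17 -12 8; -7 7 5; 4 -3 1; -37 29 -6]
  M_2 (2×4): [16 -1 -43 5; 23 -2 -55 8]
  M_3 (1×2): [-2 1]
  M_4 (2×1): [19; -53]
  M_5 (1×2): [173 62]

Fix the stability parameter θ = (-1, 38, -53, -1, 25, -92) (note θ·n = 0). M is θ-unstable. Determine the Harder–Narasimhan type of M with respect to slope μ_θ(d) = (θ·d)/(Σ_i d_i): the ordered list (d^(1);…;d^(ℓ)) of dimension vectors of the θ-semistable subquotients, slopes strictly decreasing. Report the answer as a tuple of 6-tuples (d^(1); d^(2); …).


Via rank(M_{q-1}∘⋯∘M_p): M ≅ I[1,2], I[1,3], I[1,6], I[2,2], I[5,5].
μ_θ-semistable layers: μ^(1)=38; μ^(2)=25; μ^(3)=-1; μ^(4)=-16/3; μ^(5)=-14

((0, 2, 0, 0, 0, 0); (0, 0, 0, 0, 1, 0); (1, 0, 0, 0, 0, 0); (1, 1, 1, 0, 0, 0); (1, 1, 1, 1, 1, 1))


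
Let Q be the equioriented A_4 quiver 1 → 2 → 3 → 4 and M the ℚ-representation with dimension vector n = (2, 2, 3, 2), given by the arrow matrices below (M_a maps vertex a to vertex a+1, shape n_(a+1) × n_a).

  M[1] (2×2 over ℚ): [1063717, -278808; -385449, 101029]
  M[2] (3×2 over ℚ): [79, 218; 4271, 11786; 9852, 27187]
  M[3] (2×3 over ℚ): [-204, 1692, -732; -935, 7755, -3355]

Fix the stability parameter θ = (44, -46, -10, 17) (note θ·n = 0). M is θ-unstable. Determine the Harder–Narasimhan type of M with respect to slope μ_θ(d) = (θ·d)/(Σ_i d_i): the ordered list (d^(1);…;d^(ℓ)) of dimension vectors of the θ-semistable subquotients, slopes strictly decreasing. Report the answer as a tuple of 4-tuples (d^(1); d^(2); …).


Interval decomposition of M: I[1,3], I[1,4], I[3,3], I[4,4].
HN type (ℓ=3): μ^(1)=17; μ^(2)=-4; μ^(3)=-10

((0, 0, 0, 2); (2, 2, 2, 0); (0, 0, 1, 0))


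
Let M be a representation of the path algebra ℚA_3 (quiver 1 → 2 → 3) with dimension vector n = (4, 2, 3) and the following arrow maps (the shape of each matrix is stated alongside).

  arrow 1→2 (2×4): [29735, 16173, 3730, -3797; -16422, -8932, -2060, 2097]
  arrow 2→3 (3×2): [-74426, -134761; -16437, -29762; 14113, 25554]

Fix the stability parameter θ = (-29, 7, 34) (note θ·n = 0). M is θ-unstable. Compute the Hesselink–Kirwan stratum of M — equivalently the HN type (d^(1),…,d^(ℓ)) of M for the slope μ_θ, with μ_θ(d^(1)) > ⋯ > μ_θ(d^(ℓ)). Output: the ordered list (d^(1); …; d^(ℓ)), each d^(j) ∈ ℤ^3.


Via rank(M_{q-1}∘⋯∘M_p): M ≅ I[1,1]^2, I[1,3]^2, I[3,3].
μ_θ-semistable layers: μ^(1)=34; μ^(2)=7; μ^(3)=-29

((0, 0, 3); (0, 2, 0); (4, 0, 0))


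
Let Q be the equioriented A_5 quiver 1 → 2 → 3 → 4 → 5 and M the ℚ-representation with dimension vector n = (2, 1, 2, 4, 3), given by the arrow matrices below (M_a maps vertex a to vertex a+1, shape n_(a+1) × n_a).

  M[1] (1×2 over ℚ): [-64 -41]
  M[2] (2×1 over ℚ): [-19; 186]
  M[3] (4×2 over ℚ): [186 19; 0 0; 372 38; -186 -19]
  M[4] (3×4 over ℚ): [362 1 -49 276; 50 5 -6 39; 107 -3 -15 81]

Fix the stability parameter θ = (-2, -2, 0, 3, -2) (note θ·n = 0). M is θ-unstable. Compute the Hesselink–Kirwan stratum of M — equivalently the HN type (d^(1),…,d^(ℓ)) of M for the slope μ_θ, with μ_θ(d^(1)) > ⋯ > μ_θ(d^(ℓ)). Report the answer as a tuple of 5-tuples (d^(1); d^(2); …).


Interval decomposition of M: I[1,1], I[1,3], I[3,5], I[4,4], I[4,5]^2.
HN type (ℓ=4): μ^(1)=3; μ^(2)=1/2; μ^(3)=0; μ^(4)=-2

((0, 0, 0, 1, 0); (0, 0, 0, 3, 3); (0, 0, 2, 0, 0); (2, 1, 0, 0, 0))


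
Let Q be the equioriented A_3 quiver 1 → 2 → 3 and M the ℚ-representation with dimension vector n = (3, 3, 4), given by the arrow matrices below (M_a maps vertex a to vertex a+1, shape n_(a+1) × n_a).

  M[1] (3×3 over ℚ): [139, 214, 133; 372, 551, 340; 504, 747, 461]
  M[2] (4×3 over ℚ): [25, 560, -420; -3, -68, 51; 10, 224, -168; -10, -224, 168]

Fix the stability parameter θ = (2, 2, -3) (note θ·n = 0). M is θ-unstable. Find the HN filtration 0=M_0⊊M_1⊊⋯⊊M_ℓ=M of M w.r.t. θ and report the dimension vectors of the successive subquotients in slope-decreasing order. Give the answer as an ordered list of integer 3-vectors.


Via rank(M_{q-1}∘⋯∘M_p): M ≅ I[1,2], I[1,3]^2, I[3,3]^2.
μ_θ-semistable layers: μ^(1)=2; μ^(2)=1/3; μ^(3)=-3

((1, 1, 0); (2, 2, 2); (0, 0, 2))


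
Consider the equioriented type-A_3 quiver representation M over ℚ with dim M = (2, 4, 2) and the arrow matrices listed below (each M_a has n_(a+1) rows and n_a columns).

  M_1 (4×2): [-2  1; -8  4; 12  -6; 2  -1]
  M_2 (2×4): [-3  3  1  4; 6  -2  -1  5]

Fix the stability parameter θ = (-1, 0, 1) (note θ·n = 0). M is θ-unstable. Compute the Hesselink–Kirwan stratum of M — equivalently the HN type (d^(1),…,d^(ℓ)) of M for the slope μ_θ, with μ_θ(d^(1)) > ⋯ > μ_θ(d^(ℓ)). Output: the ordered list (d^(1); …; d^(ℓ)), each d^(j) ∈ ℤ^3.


Via rank(M_{q-1}∘⋯∘M_p): M ≅ I[1,1], I[1,3], I[2,2]^2, I[2,3].
μ_θ-semistable layers: μ^(1)=1; μ^(2)=0; μ^(3)=-1

((0, 0, 2); (0, 4, 0); (2, 0, 0))


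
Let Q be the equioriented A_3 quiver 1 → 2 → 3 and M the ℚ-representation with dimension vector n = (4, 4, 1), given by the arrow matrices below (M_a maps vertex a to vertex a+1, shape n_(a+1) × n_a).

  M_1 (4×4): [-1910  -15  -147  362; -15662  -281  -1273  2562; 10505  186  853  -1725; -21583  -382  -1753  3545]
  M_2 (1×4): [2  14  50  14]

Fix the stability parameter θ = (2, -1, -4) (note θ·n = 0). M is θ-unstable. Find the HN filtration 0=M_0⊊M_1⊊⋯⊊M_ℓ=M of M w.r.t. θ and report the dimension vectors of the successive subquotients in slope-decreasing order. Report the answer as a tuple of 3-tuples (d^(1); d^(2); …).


Interval decomposition of M: I[1,1], I[1,2]^2, I[1,3], I[2,2].
HN type (ℓ=3): μ^(1)=2; μ^(2)=1/2; μ^(3)=-1

((1, 0, 0); (2, 2, 0); (1, 2, 1))


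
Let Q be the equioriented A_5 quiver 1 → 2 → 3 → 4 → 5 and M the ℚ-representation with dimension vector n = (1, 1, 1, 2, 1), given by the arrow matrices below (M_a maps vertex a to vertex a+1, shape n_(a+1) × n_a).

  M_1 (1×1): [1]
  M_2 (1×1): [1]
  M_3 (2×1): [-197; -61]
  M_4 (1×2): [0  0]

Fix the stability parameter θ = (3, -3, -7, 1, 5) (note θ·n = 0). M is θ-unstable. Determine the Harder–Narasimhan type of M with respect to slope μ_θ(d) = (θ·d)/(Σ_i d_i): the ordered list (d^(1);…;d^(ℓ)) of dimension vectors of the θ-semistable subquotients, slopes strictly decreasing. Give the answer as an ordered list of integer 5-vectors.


Via rank(M_{q-1}∘⋯∘M_p): M ≅ I[1,4], I[4,4], I[5,5].
μ_θ-semistable layers: μ^(1)=5; μ^(2)=1; μ^(3)=-7/3

((0, 0, 0, 0, 1); (0, 0, 0, 2, 0); (1, 1, 1, 0, 0))


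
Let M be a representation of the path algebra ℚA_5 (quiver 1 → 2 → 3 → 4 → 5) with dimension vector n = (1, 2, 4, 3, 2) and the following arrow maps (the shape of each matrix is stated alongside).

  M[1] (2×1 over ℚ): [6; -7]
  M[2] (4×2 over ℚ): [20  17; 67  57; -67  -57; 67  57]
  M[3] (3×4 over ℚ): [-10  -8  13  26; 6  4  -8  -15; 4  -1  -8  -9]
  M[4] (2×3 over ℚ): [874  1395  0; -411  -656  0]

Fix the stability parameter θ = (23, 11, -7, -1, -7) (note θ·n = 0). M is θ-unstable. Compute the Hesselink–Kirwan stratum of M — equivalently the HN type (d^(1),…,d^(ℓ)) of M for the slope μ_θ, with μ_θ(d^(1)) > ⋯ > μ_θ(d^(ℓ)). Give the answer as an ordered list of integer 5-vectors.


Barcode: M ≅ I[1,5], I[2,3], I[3,4], I[3,5]. HN layers by μ_θ (5 steps, strictly decreasing):
  μ^(1)=19/5; μ^(2)=2; μ^(3)=-1; μ^(4)=-4; μ^(5)=-7

((1, 1, 1, 1, 1); (0, 1, 1, 0, 0); (0, 0, 0, 1, 0); (0, 0, 0, 1, 1); (0, 0, 2, 0, 0))
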